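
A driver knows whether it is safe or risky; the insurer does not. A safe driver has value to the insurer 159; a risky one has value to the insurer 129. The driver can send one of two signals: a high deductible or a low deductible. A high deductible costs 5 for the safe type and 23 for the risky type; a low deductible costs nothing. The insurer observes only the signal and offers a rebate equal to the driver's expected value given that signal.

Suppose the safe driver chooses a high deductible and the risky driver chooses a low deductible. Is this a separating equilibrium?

No

If types separate, high deductible earns payment 159 and low deductible earns 129.
Safe: high deductible gives 159 − 5 = 154; low deductible gives 129 − 0 = 129. No deviation. ✓
Risky: low deductible gives 129 − 0 = 129; high deductible gives 159 − 23 = 136. Would deviate. ✗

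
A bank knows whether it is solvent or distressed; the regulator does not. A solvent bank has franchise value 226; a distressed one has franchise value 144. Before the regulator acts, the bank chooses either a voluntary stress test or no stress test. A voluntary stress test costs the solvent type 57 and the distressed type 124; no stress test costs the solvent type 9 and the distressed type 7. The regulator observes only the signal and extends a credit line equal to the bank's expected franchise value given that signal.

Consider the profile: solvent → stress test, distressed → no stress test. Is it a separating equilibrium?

If types separate, stress test earns payment 226 and no stress test earns 144.
Solvent: stress test gives 226 − 57 = 169; no stress test gives 144 − 9 = 135. No deviation. ✓
Distressed: no stress test gives 144 − 7 = 137; stress test gives 226 − 124 = 102. No deviation. ✓
Both incentive constraints hold.

Yes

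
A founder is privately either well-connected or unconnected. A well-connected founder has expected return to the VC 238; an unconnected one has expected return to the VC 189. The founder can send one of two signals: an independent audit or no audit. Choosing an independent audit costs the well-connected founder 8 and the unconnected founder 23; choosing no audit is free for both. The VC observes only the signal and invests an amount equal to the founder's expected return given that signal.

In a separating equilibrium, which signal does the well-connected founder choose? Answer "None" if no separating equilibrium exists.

Try well-connected → audit, unconnected → no audit:
  If types separate, audit earns payment 238 and no audit earns 189.
  Well-connected: audit gives 238 − 8 = 230; no audit gives 189 − 0 = 189. No deviation. ✓
  Unconnected: no audit gives 189 − 0 = 189; audit gives 238 − 23 = 215. Would deviate. ✗
Try well-connected → no audit, unconnected → audit:
  If types separate, no audit earns payment 238 and audit earns 189.
  Well-connected: no audit gives 238 − 0 = 238; audit gives 189 − 8 = 181. No deviation. ✓
  Unconnected: audit gives 189 − 23 = 166; no audit gives 238 − 0 = 238. Would deviate. ✗
Neither assignment is incentive-compatible.

None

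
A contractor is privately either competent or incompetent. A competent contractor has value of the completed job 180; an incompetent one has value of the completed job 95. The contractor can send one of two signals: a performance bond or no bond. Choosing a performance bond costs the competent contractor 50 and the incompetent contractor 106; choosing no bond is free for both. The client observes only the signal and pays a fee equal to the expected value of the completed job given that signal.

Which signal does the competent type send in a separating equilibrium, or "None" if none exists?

bond

Try competent → bond, incompetent → no bond:
  If types separate, bond earns payment 180 and no bond earns 95.
  Competent: bond gives 180 − 50 = 130; no bond gives 95 − 0 = 95. No deviation. ✓
  Incompetent: no bond gives 95 − 0 = 95; bond gives 180 − 106 = 74. No deviation. ✓
Both hold — the competent type sends bond.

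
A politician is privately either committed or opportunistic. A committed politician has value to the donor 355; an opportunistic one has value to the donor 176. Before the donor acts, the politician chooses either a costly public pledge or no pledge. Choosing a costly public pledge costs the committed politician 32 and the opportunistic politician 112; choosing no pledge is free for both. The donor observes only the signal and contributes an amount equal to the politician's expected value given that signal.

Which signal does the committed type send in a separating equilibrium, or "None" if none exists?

Try committed → pledge, opportunistic → no pledge:
  If types separate, pledge earns payment 355 and no pledge earns 176.
  Committed: pledge gives 355 − 32 = 323; no pledge gives 176 − 0 = 176. No deviation. ✓
  Opportunistic: no pledge gives 176 − 0 = 176; pledge gives 355 − 112 = 243. Would deviate. ✗
Try committed → no pledge, opportunistic → pledge:
  If types separate, no pledge earns payment 355 and pledge earns 176.
  Committed: no pledge gives 355 − 0 = 355; pledge gives 176 − 32 = 144. No deviation. ✓
  Opportunistic: pledge gives 176 − 112 = 64; no pledge gives 355 − 0 = 355. Would deviate. ✗
Neither assignment is incentive-compatible.

None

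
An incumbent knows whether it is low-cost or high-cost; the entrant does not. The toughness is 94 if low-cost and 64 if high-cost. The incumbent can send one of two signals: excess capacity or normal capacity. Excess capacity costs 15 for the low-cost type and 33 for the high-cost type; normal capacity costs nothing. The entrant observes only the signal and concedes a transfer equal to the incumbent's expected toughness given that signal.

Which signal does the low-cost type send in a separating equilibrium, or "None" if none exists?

Try low-cost → excess capacity, high-cost → normal capacity:
  Under separation the entrant infers type exactly: excess capacity → low-cost (pays 94), normal capacity → high-cost (pays 64).
  Low-cost: excess capacity gives 94 − 15 = 79; normal capacity gives 64 − 0 = 64. No deviation. ✓
  High-cost: normal capacity gives 64 − 0 = 64; excess capacity gives 94 − 33 = 61. No deviation. ✓
Both hold — the low-cost type sends excess capacity.

excess capacity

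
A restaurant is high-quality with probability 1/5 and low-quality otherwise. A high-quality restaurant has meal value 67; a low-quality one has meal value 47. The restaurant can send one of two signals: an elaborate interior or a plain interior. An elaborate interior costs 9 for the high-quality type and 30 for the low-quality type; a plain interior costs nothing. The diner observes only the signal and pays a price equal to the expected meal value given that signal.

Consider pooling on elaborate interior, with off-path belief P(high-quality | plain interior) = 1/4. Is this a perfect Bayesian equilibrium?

At the pooled signal (elaborate interior) the diner holds the prior 1/5 and pays 1/5·67 + 4/5·47 = 51. Off-path (plain interior) belief 1/4 gives 1/4·67 + 3/4·47 = 52.
High-quality: elaborate interior gives 51 − 9 = 42; plain interior gives 52 − 0 = 52. Deviates. ✗
Low-quality: elaborate interior gives 51 − 30 = 21; plain interior gives 52 − 0 = 52. Deviates. ✗

No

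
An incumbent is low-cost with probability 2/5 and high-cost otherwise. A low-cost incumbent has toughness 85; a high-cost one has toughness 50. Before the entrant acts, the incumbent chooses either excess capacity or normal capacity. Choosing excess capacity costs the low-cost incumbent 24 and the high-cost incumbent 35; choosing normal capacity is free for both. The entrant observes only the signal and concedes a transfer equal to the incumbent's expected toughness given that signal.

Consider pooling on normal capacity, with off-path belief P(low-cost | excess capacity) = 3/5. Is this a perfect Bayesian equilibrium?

Yes

At the pooled signal (normal capacity) the entrant holds the prior 2/5 and pays 2/5·85 + 3/5·50 = 64. Off-path (excess capacity) belief 3/5 gives 3/5·85 + 2/5·50 = 71.
Low-cost: normal capacity gives 64 − 0 = 64; excess capacity gives 71 − 24 = 47. Stays. ✓
High-cost: normal capacity gives 64 − 0 = 64; excess capacity gives 71 − 35 = 36. Stays. ✓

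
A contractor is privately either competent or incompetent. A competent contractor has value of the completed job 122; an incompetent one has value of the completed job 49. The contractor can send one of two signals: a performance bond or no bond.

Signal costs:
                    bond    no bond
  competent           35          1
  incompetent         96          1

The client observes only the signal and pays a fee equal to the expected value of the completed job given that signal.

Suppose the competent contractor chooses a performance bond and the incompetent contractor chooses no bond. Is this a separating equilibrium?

Yes

Under separation the client infers type exactly: bond → competent (pays 122), no bond → incompetent (pays 49).
Competent: bond gives 122 − 35 = 87; no bond gives 49 − 1 = 48. No deviation. ✓
Incompetent: no bond gives 49 − 1 = 48; bond gives 122 − 96 = 26. No deviation. ✓
Neither type gains from mimicking the other.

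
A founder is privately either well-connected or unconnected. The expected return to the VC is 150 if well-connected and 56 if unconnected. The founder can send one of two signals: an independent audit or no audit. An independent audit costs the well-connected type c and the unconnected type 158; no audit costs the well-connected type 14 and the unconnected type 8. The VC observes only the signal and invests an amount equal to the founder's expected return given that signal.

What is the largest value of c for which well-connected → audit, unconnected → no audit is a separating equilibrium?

108

Under separation: audit → well-connected (pays 150); no audit → unconnected (pays 56).
Unconnected: 56 − 8 = 48 ≥ 150 − 158 = -8. Holds regardless of c. ✓
Well-connected: 150 − c ≥ 56 − 14, so c ≤ 150 − 42 = 108.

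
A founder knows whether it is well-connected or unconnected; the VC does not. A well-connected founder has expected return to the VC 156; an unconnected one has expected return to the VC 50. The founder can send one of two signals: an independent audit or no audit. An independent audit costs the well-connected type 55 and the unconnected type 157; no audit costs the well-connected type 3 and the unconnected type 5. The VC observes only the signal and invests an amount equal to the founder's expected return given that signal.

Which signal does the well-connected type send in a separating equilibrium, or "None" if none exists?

audit

Try well-connected → audit, unconnected → no audit:
  If types separate, audit earns payment 156 and no audit earns 50.
  Well-connected: audit gives 156 − 55 = 101; no audit gives 50 − 3 = 47. No deviation. ✓
  Unconnected: no audit gives 50 − 5 = 45; audit gives 156 − 157 = -1. No deviation. ✓
Both hold — the well-connected type sends audit.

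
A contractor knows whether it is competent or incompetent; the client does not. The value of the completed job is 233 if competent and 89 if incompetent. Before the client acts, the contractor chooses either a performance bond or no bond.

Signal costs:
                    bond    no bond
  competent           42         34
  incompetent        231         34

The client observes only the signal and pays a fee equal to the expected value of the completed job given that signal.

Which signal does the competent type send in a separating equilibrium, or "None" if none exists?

Try competent → bond, incompetent → no bond:
  Under separation the client infers type exactly: bond → competent (pays 233), no bond → incompetent (pays 89).
  Competent: bond gives 233 − 42 = 191; no bond gives 89 − 34 = 55. No deviation. ✓
  Incompetent: no bond gives 89 − 34 = 55; bond gives 233 − 231 = 2. No deviation. ✓
Both hold — the competent type sends bond.

bond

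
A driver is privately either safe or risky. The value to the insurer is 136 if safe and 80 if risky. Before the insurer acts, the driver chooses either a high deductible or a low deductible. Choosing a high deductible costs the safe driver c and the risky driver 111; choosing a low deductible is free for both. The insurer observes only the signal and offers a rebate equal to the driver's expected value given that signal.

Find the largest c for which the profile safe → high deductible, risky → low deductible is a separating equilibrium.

56

Under separation: high deductible → safe (pays 136); low deductible → risky (pays 80).
Risky: 80 − 0 = 80 ≥ 136 − 111 = 25. Holds regardless of c. ✓
Safe: 136 − c ≥ 80 − 0, so c ≤ 136 − 80 = 56.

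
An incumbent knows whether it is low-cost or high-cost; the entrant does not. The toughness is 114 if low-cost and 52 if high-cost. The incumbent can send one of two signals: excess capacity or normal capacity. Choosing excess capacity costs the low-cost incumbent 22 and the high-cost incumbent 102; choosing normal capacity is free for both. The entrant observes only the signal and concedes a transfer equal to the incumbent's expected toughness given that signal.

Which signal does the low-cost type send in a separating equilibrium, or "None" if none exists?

Try low-cost → excess capacity, high-cost → normal capacity:
  If types separate, excess capacity earns payment 114 and normal capacity earns 52.
  Low-cost: excess capacity gives 114 − 22 = 92; normal capacity gives 52 − 0 = 52. No deviation. ✓
  High-cost: normal capacity gives 52 − 0 = 52; excess capacity gives 114 − 102 = 12. No deviation. ✓
Both hold — the low-cost type sends excess capacity.

excess capacity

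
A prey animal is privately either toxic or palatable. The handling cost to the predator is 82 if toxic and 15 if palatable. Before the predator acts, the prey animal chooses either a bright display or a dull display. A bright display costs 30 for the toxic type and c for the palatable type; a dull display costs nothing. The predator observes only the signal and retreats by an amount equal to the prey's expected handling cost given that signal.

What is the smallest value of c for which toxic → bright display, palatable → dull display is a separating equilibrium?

Under separation: bright display → toxic (pays 82); dull display → palatable (pays 15).
Toxic: 82 − 30 = 52 ≥ 15 − 0 = 15. Holds regardless of c. ✓
Palatable: 15 − 0 ≥ 82 − c, so c ≥ 82 − 15 = 67.

67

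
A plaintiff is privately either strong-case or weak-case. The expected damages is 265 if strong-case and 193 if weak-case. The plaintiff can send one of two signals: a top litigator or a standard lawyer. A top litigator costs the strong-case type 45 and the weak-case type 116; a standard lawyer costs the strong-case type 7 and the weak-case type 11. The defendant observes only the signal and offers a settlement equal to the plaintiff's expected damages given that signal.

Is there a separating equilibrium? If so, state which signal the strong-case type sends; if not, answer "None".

Try strong-case → top litigator, weak-case → standard lawyer:
  If types separate, top litigator earns payment 265 and standard lawyer earns 193.
  Strong-case: top litigator gives 265 − 45 = 220; standard lawyer gives 193 − 7 = 186. No deviation. ✓
  Weak-case: standard lawyer gives 193 − 11 = 182; top litigator gives 265 − 116 = 149. No deviation. ✓
Both hold — the strong-case type sends top litigator.

top litigator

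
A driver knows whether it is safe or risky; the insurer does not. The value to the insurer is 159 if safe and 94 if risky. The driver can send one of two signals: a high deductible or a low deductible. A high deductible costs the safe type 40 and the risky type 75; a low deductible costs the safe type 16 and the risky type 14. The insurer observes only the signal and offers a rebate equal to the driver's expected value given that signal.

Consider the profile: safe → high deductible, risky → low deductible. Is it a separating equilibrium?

If types separate, high deductible earns payment 159 and low deductible earns 94.
Safe: high deductible gives 159 − 40 = 119; low deductible gives 94 − 16 = 78. No deviation. ✓
Risky: low deductible gives 94 − 14 = 80; high deductible gives 159 − 75 = 84. Would deviate. ✗

No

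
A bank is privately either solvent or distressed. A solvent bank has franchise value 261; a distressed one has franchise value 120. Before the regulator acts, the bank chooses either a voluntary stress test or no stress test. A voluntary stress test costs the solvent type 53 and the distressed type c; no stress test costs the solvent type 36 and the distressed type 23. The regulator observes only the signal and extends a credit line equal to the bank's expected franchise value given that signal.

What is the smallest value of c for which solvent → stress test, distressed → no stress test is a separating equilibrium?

Under separation: stress test → solvent (pays 261); no stress test → distressed (pays 120).
Solvent: 261 − 53 = 208 ≥ 120 − 36 = 84. Holds regardless of c. ✓
Distressed: 120 − 23 ≥ 261 − c, so c ≥ 261 − 97 = 164.

164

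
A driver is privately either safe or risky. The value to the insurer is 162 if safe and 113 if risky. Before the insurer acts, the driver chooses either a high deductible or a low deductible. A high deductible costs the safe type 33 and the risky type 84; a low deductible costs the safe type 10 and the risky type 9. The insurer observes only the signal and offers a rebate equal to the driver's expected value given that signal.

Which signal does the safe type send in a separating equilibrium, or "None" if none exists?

high deductible

Try safe → high deductible, risky → low deductible:
  If types separate, high deductible earns payment 162 and low deductible earns 113.
  Safe: high deductible gives 162 − 33 = 129; low deductible gives 113 − 10 = 103. No deviation. ✓
  Risky: low deductible gives 113 − 9 = 104; high deductible gives 162 − 84 = 78. No deviation. ✓
Both hold — the safe type sends high deductible.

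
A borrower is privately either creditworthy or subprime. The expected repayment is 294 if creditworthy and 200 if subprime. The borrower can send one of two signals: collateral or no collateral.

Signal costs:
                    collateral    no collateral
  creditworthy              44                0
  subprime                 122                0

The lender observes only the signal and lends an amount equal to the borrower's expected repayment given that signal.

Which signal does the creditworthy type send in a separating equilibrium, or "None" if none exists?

collateral

Try creditworthy → collateral, subprime → no collateral:
  If types separate, collateral earns payment 294 and no collateral earns 200.
  Creditworthy: collateral gives 294 − 44 = 250; no collateral gives 200 − 0 = 200. No deviation. ✓
  Subprime: no collateral gives 200 − 0 = 200; collateral gives 294 − 122 = 172. No deviation. ✓
Both hold — the creditworthy type sends collateral.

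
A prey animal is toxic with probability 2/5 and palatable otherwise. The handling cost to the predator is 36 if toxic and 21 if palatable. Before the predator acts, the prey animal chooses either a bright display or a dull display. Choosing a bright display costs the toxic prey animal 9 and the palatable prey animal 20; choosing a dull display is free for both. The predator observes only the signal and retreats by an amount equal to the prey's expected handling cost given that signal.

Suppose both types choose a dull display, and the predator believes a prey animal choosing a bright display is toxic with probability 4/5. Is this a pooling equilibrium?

Yes

At the pooled signal (dull display) the predator holds the prior 2/5 and pays 2/5·36 + 3/5·21 = 27. Off-path (bright display) belief 4/5 gives 4/5·36 + 1/5·21 = 33.
Toxic: dull display gives 27 − 0 = 27; bright display gives 33 − 9 = 24. Stays. ✓
Palatable: dull display gives 27 − 0 = 27; bright display gives 33 − 20 = 13. Stays. ✓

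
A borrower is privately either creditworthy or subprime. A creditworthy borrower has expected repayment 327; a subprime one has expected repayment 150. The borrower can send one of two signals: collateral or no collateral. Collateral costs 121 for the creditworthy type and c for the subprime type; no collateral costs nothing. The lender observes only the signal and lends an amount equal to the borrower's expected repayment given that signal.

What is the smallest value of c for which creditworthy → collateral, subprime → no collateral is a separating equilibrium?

177

Under separation: collateral → creditworthy (pays 327); no collateral → subprime (pays 150).
Creditworthy: 327 − 121 = 206 ≥ 150 − 0 = 150. Holds regardless of c. ✓
Subprime: 150 − 0 ≥ 327 − c, so c ≥ 327 − 150 = 177.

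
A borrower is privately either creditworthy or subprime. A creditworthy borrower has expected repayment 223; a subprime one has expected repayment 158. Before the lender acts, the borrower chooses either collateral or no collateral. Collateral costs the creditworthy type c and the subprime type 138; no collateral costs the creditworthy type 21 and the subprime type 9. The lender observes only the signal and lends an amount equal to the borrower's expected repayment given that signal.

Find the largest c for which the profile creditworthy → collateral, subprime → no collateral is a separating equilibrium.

Under separation: collateral → creditworthy (pays 223); no collateral → subprime (pays 158).
Subprime: 158 − 9 = 149 ≥ 223 − 138 = 85. Holds regardless of c. ✓
Creditworthy: 223 − c ≥ 158 − 21, so c ≤ 223 − 137 = 86.

86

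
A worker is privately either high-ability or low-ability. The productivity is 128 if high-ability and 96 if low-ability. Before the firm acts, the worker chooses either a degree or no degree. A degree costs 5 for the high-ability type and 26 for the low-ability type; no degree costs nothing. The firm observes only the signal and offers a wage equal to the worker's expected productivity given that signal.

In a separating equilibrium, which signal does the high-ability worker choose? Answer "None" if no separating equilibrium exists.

None

Try high-ability → degree, low-ability → no degree:
  If types separate, degree earns payment 128 and no degree earns 96.
  High-ability: degree gives 128 − 5 = 123; no degree gives 96 − 0 = 96. No deviation. ✓
  Low-ability: no degree gives 96 − 0 = 96; degree gives 128 − 26 = 102. Would deviate. ✗
Try high-ability → no degree, low-ability → degree:
  If types separate, no degree earns payment 128 and degree earns 96.
  High-ability: no degree gives 128 − 0 = 128; degree gives 96 − 5 = 91. No deviation. ✓
  Low-ability: degree gives 96 − 26 = 70; no degree gives 128 − 0 = 128. Would deviate. ✗
Neither assignment is incentive-compatible.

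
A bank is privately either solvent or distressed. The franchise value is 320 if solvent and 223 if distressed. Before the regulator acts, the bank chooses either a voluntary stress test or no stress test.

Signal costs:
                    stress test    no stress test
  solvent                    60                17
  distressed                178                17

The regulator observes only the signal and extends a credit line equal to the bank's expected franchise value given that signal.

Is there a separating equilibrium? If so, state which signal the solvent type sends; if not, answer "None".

Try solvent → stress test, distressed → no stress test:
  If types separate, stress test earns payment 320 and no stress test earns 223.
  Solvent: stress test gives 320 − 60 = 260; no stress test gives 223 − 17 = 206. No deviation. ✓
  Distressed: no stress test gives 223 − 17 = 206; stress test gives 320 − 178 = 142. No deviation. ✓
Both hold — the solvent type sends stress test.

stress test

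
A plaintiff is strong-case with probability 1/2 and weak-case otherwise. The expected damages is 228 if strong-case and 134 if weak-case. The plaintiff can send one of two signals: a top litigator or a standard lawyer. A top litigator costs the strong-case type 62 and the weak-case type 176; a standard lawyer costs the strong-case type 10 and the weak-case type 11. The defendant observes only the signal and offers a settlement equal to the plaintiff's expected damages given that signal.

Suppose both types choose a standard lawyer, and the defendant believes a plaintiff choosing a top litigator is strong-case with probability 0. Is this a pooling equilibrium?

Yes

On the equilibrium path (standard lawyer) the defendant holds the prior 1/2 and pays 1/2·228 + 1/2·134 = 181. Off-path (top litigator) belief 0 gives 0·228 + 1·134 = 134.
Strong-case: standard lawyer gives 181 − 10 = 171; top litigator gives 134 − 62 = 72. Stays. ✓
Weak-case: standard lawyer gives 181 − 11 = 170; top litigator gives 134 − 176 = -42. Stays. ✓
Beliefs are Bayes-consistent on-path and both types best-respond.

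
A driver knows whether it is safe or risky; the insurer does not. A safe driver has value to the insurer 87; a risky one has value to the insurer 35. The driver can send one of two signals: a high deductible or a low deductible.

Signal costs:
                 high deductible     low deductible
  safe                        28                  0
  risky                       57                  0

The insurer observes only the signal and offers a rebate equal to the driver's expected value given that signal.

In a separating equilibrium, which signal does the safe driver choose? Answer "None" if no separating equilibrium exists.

high deductible

Try safe → high deductible, risky → low deductible:
  If types separate, high deductible earns payment 87 and low deductible earns 35.
  Safe: high deductible gives 87 − 28 = 59; low deductible gives 35 − 0 = 35. No deviation. ✓
  Risky: low deductible gives 35 − 0 = 35; high deductible gives 87 − 57 = 30. No deviation. ✓
Both hold — the safe type sends high deductible.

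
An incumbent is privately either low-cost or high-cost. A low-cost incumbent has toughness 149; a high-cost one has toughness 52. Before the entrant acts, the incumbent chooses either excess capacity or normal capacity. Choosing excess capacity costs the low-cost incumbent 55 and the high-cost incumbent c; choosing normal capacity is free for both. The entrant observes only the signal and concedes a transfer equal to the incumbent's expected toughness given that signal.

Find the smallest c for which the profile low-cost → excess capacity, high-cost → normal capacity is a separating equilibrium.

97

Under separation: excess capacity → low-cost (pays 149); normal capacity → high-cost (pays 52).
Low-cost: 149 − 55 = 94 ≥ 52 − 0 = 52. Holds regardless of c. ✓
High-cost: 52 − 0 ≥ 149 − c, so c ≥ 149 − 52 = 97.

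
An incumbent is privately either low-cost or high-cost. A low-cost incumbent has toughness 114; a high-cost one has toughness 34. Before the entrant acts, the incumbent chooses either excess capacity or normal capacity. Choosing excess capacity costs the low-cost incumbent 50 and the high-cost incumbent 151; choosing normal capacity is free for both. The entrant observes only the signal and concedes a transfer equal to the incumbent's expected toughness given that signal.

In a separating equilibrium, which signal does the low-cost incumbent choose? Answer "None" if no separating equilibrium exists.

excess capacity

Try low-cost → excess capacity, high-cost → normal capacity:
  If types separate, excess capacity earns payment 114 and normal capacity earns 34.
  Low-cost: excess capacity gives 114 − 50 = 64; normal capacity gives 34 − 0 = 34. No deviation. ✓
  High-cost: normal capacity gives 34 − 0 = 34; excess capacity gives 114 − 151 = -37. No deviation. ✓
Both hold — the low-cost type sends excess capacity.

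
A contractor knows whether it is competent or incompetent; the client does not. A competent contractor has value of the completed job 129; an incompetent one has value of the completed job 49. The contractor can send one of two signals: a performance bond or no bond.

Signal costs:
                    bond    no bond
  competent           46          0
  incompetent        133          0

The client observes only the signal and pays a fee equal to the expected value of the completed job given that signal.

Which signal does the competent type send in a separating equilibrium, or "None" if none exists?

Try competent → bond, incompetent → no bond:
  Under separation the client infers type exactly: bond → competent (pays 129), no bond → incompetent (pays 49).
  Competent: bond gives 129 − 46 = 83; no bond gives 49 − 0 = 49. No deviation. ✓
  Incompetent: no bond gives 49 − 0 = 49; bond gives 129 − 133 = -4. No deviation. ✓
Both hold — the competent type sends bond.

bond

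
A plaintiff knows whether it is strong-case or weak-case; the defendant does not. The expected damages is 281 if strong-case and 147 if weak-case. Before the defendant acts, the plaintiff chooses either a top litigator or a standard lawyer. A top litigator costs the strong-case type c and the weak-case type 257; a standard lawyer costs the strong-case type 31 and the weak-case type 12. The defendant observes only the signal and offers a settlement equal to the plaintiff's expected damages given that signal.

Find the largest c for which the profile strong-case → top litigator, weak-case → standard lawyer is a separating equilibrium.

165

Under separation: top litigator → strong-case (pays 281); standard lawyer → weak-case (pays 147).
Weak-case: 147 − 12 = 135 ≥ 281 − 257 = 24. Holds regardless of c. ✓
Strong-case: 281 − c ≥ 147 − 31, so c ≤ 281 − 116 = 165.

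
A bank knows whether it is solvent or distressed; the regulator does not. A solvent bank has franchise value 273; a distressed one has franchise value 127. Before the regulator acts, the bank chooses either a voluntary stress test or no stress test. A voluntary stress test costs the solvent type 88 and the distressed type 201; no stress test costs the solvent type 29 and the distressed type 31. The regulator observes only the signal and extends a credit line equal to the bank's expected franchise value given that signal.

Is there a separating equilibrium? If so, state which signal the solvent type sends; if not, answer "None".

stress test

Try solvent → stress test, distressed → no stress test:
  Under separation the regulator infers type exactly: stress test → solvent (pays 273), no stress test → distressed (pays 127).
  Solvent: stress test gives 273 − 88 = 185; no stress test gives 127 − 29 = 98. No deviation. ✓
  Distressed: no stress test gives 127 − 31 = 96; stress test gives 273 − 201 = 72. No deviation. ✓
Both hold — the solvent type sends stress test.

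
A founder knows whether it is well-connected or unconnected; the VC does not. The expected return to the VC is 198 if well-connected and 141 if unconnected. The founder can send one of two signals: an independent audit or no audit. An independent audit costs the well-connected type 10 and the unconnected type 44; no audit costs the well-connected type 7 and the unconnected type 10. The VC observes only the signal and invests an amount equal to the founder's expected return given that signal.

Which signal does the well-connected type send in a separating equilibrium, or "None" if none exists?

None

Try well-connected → audit, unconnected → no audit:
  Under separation the VC infers type exactly: audit → well-connected (pays 198), no audit → unconnected (pays 141).
  Well-connected: audit gives 198 − 10 = 188; no audit gives 141 − 7 = 134. No deviation. ✓
  Unconnected: no audit gives 141 − 10 = 131; audit gives 198 − 44 = 154. Would deviate. ✗
Try well-connected → no audit, unconnected → audit:
  Under separation the VC infers type exactly: no audit → well-connected (pays 198), audit → unconnected (pays 141).
  Well-connected: no audit gives 198 − 7 = 191; audit gives 141 − 10 = 131. No deviation. ✓
  Unconnected: audit gives 141 − 44 = 97; no audit gives 198 − 10 = 188. Would deviate. ✗
Neither assignment is incentive-compatible.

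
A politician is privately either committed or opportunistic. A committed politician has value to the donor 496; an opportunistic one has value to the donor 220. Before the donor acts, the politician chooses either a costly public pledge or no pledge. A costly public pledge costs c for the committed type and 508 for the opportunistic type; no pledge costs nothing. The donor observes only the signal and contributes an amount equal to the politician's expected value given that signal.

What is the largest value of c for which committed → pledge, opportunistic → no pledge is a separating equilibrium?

Under separation: pledge → committed (pays 496); no pledge → opportunistic (pays 220).
Opportunistic: 220 − 0 = 220 ≥ 496 − 508 = -12. Holds regardless of c. ✓
Committed: 496 − c ≥ 220 − 0, so c ≤ 496 − 220 = 276.

276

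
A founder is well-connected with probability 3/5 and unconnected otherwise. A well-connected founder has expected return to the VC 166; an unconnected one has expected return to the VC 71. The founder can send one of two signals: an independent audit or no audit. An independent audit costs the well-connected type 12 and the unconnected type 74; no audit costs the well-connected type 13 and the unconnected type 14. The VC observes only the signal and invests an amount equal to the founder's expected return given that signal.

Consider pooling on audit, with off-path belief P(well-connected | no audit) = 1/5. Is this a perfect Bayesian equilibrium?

No

At the pooled signal (audit) the VC holds the prior 3/5 and pays 3/5·166 + 2/5·71 = 128. Off-path (no audit) belief 1/5 gives 1/5·166 + 4/5·71 = 90.
Well-connected: audit gives 128 − 12 = 116; no audit gives 90 − 13 = 77. Stays. ✓
Unconnected: audit gives 128 − 74 = 54; no audit gives 90 − 14 = 76. Deviates. ✗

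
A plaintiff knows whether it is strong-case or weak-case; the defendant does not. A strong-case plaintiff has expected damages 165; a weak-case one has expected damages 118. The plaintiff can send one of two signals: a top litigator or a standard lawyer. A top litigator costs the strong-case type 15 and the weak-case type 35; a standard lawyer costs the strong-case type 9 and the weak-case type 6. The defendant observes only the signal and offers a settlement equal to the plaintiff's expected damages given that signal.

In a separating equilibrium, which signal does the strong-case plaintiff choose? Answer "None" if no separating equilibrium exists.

Try strong-case → top litigator, weak-case → standard lawyer:
  Under separation the defendant infers type exactly: top litigator → strong-case (pays 165), standard lawyer → weak-case (pays 118).
  Strong-case: top litigator gives 165 − 15 = 150; standard lawyer gives 118 − 9 = 109. No deviation. ✓
  Weak-case: standard lawyer gives 118 − 6 = 112; top litigator gives 165 − 35 = 130. Would deviate. ✗
Try strong-case → standard lawyer, weak-case → top litigator:
  Under separation the defendant infers type exactly: standard lawyer → strong-case (pays 165), top litigator → weak-case (pays 118).
  Strong-case: standard lawyer gives 165 − 9 = 156; top litigator gives 118 − 15 = 103. No deviation. ✓
  Weak-case: top litigator gives 118 − 35 = 83; standard lawyer gives 165 − 6 = 159. Would deviate. ✗
Neither assignment is incentive-compatible.

None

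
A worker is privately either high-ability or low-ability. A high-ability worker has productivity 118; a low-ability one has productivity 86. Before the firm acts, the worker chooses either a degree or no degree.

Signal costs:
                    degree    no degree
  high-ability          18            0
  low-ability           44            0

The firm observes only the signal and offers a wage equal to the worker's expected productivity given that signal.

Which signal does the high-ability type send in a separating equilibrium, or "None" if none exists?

Try high-ability → degree, low-ability → no degree:
  Under separation the firm infers type exactly: degree → high-ability (pays 118), no degree → low-ability (pays 86).
  High-ability: degree gives 118 − 18 = 100; no degree gives 86 − 0 = 86. No deviation. ✓
  Low-ability: no degree gives 86 − 0 = 86; degree gives 118 − 44 = 74. No deviation. ✓
Both hold — the high-ability type sends degree.

degree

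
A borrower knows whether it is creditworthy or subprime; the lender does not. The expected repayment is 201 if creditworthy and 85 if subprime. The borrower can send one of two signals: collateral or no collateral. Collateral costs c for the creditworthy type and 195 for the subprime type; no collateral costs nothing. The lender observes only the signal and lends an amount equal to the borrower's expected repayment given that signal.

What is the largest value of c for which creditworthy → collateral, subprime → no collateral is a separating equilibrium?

116

Under separation: collateral → creditworthy (pays 201); no collateral → subprime (pays 85).
Subprime: 85 − 0 = 85 ≥ 201 − 195 = 6. Holds regardless of c. ✓
Creditworthy: 201 − c ≥ 85 − 0, so c ≤ 201 − 85 = 116.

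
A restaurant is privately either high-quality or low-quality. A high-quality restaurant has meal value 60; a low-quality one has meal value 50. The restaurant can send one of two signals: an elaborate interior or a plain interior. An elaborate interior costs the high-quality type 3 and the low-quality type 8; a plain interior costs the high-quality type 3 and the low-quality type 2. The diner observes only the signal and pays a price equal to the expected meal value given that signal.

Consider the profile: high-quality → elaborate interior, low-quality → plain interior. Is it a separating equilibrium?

No

If types separate, elaborate interior earns payment 60 and plain interior earns 50.
High-quality: elaborate interior gives 60 − 3 = 57; plain interior gives 50 − 3 = 47. No deviation. ✓
Low-quality: plain interior gives 50 − 2 = 48; elaborate interior gives 60 − 8 = 52. Would deviate. ✗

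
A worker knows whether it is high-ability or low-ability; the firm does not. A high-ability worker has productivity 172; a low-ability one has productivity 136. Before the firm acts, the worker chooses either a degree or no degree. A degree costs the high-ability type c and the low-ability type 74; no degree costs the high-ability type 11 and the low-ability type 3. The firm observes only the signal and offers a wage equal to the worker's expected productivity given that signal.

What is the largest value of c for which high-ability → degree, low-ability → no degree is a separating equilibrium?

47

Under separation: degree → high-ability (pays 172); no degree → low-ability (pays 136).
Low-ability: 136 − 3 = 133 ≥ 172 − 74 = 98. Holds regardless of c. ✓
High-ability: 172 − c ≥ 136 − 11, so c ≤ 172 − 125 = 47.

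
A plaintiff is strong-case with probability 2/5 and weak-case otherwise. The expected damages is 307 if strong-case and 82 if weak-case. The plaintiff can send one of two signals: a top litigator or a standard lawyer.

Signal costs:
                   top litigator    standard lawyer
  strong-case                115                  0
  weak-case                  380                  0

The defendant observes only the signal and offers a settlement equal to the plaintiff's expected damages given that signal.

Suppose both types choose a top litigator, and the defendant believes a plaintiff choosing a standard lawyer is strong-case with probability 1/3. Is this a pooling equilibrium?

On the equilibrium path (top litigator) the defendant holds the prior 2/5 and pays 2/5·307 + 3/5·82 = 172. Off-path (standard lawyer) belief 1/3 gives 1/3·307 + 2/3·82 = 157.
Strong-case: top litigator gives 172 − 115 = 57; standard lawyer gives 157 − 0 = 157. Deviates. ✗
Weak-case: top litigator gives 172 − 380 = -208; standard lawyer gives 157 − 0 = 157. Deviates. ✗

No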